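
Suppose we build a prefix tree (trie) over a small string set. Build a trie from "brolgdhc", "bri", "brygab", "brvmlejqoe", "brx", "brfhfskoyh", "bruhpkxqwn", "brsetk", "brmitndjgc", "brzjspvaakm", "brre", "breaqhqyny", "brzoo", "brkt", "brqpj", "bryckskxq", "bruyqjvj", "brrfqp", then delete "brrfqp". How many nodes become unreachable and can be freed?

After clearing the end-marker at "brrfqp", prune upward until reaching a node still needed by another word.
The suffix "fqp" (3 nodes) is used only by "brrfqp"; the node for "brr" still has the child "e", so pruning stops there.
Nodes removed: 3

3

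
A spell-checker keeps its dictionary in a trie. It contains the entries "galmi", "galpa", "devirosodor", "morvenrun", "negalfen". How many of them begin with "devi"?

1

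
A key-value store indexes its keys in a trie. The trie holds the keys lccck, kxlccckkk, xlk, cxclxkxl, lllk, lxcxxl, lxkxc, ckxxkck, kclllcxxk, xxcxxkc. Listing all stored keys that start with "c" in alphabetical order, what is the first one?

Words with prefix "c", in lexicographic order: "ckxxkck", "cxclxkxl"
Position 1: ckxxkck

ckxxkck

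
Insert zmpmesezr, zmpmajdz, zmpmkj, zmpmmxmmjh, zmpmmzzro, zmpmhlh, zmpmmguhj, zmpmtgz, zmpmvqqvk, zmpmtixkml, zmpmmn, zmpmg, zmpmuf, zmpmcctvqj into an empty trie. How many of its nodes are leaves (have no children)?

Leaves are exactly the stored words that no other stored word extends.
Those words: "zmpmajdz", "zmpmcctvqj", "zmpmesezr", "zmpmg", "zmpmhlh", "zmpmkj", "zmpmmguhj", "zmpmmn", "zmpmmxmmjh", "zmpmmzzro", "zmpmtgz", "zmpmtixkml", "zmpmuf", "zmpmvqqvk"
Leaf count: 14

14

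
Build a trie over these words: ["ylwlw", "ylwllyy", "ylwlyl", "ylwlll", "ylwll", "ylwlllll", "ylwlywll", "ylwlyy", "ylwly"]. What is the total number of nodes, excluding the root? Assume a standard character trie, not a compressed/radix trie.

Count nodes per top-level branch (shared prefixes stored once):
  'y'-branch (ylwll, ylwlll, ylwlllll, ylwllyy, ylwlw, ylwly, ylwlyl, ylwlywll, ylwlyy): 17 nodes
Sum: 17

17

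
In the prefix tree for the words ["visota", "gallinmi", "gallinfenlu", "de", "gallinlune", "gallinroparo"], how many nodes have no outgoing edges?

6

A leaf is a node with no children — equivalently, the end of a word that is not a proper prefix of any other stored word.
Those words: "de", "gallinfenlu", "gallinlune", "gallinmi", "gallinroparo", "visota"
Leaf count: 6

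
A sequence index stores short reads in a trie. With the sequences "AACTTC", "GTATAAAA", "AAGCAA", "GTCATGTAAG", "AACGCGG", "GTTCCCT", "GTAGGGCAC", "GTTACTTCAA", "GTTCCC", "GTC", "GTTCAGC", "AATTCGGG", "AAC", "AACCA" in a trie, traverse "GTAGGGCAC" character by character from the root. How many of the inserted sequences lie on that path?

1

Check each prefix of "GTAGGGCAC" against the stored set — each match is an end-marker on the path.
Prefixes of the query that are stored words: "GTAGGGCAC"
Count: 1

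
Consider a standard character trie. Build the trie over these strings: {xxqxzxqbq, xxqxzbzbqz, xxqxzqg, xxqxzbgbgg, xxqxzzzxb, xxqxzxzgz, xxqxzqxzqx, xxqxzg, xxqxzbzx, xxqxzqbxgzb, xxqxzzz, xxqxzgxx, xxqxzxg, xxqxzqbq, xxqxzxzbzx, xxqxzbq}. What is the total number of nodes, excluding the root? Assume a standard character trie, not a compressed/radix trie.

46

For each word, the new-node count is its length minus the longest prefix already in the trie:
  "xxqxzxqbq" → 9 new (x, x, q, x, z, x, q, b, q)
  "xxqxzbzbqz" → prefix "xxqxz" already present; 5 new (b, z, b, q, z)
  "xxqxzqg" → prefix "xxqxz" already present; 2 new (q, g)
  "xxqxzbgbgg" → prefix "xxqxzb" already present; 4 new (g, b, g, g)
  "xxqxzzzxb" → prefix "xxqxz" already present; 4 new (z, z, x, b)
  "xxqxzxzgz" → prefix "xxqxzx" already present; 3 new (z, g, z)
  "xxqxzqxzqx" → prefix "xxqxzq" already present; 4 new (x, z, q, x)
  "xxqxzg" → prefix "xxqxz" already present; 1 new (g)
  "xxqxzbzx" → prefix "xxqxzbz" already present; 1 new (x)
  "xxqxzqbxgzb" → prefix "xxqxzq" already present; 5 new (b, x, g, z, b)
  "xxqxzzz" → prefix "xxqxzzz" already present; 0 new (none)
  "xxqxzgxx" → prefix "xxqxzg" already present; 2 new (x, x)
  "xxqxzxg" → prefix "xxqxzx" already present; 1 new (g)
  "xxqxzqbq" → prefix "xxqxzqb" already present; 1 new (q)
  "xxqxzxzbzx" → prefix "xxqxzxz" already present; 3 new (b, z, x)
  "xxqxzbq" → prefix "xxqxzb" already present; 1 new (q)
Total nodes = 9 + 5 + 2 + 4 + 4 + 3 + 4 + 1 + 1 + 5 + 0 + 2 + 1 + 1 + 3 + 1 = 46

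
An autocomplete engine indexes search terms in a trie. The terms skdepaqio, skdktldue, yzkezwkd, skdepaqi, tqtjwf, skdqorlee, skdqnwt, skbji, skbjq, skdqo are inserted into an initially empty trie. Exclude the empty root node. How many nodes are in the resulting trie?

42

For each word, the new-node count is its length minus the longest prefix already in the trie:
  "skdepaqio" → 9 new (s, k, d, e, p, a, q, i, o)
  "skdktldue" → prefix "skd" already present; 6 new (k, t, l, d, u, e)
  "yzkezwkd" → 8 new (y, z, k, e, z, w, k, d)
  "skdepaqi" → prefix "skdepaqi" already present; 0 new (none)
  "tqtjwf" → 6 new (t, q, t, j, w, f)
  "skdqorlee" → prefix "skd" already present; 6 new (q, o, r, l, e, e)
  "skdqnwt" → prefix "skdq" already present; 3 new (n, w, t)
  "skbji" → prefix "sk" already present; 3 new (b, j, i)
  "skbjq" → prefix "skbj" already present; 1 new (q)
  "skdqo" → prefix "skdqo" already present; 0 new (none)
Total nodes = 9 + 6 + 8 + 0 + 6 + 6 + 3 + 3 + 1 + 0 = 42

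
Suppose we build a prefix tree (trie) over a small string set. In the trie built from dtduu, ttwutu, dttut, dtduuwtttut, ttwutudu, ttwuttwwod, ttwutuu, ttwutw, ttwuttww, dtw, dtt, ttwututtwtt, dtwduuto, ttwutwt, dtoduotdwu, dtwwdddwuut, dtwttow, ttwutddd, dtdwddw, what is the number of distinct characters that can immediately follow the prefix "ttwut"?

4

Follow the path "ttwut" to its node, then look at its outgoing edges.
Distinct next characters after "ttwut": d, t, u, w.
That node has 4 child edges.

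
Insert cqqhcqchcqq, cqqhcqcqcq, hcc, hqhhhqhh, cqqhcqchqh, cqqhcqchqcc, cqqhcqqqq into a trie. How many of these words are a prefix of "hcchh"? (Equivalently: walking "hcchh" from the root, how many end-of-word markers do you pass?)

1

Check each prefix of "hcchh" against the stored set — each match is an end-marker on the path.
Prefixes of the query that are stored words: "hcc"
Count: 1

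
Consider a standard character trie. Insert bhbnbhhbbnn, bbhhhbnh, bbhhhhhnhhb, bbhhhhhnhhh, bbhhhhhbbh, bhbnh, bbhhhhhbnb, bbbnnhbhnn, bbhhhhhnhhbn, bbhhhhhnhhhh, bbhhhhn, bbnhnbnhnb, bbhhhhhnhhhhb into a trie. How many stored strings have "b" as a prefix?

Traverse to the node for "b", then collect every word in that subtree.
Words under "b": bbbnnhbhnn, bbhhhbnh, bbhhhhhbbh, bbhhhhhbnb, bbhhhhhnhhb, bbhhhhhnhhbn, bbhhhhhnhhh, bbhhhhhnhhhh, bbhhhhhnhhhhb, bbhhhhn, bbnhnbnhnb, bhbnbhhbbnn, bhbnh
Count: 13

13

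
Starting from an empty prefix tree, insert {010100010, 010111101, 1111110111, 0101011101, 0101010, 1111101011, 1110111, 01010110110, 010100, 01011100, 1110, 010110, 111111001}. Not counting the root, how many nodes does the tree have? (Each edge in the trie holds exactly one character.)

Insert word by word; a character creates a node only if that edge doesn't already exist:
  "010100010" → 9 new (0, 1, 0, 1, 0, 0, 0, 1, 0)
  "010111101" → prefix "0101" already present; 5 new (1, 1, 1, 0, 1)
  "1111110111" → 10 new (1, 1, 1, 1, 1, 1, 0, 1, 1, 1)
  "0101011101" → prefix "01010" already present; 5 new (1, 1, 1, 0, 1)
  "0101010" → prefix "010101" already present; 1 new (0)
  "1111101011" → prefix "11111" already present; 5 new (0, 1, 0, 1, 1)
  "1110111" → prefix "111" already present; 4 new (0, 1, 1, 1)
  "01010110110" → prefix "0101011" already present; 4 new (0, 1, 1, 0)
  "010100" → prefix "010100" already present; 0 new (none)
  "01011100" → prefix "010111" already present; 2 new (0, 0)
  "1110" → prefix "1110" already present; 0 new (none)
  "010110" → prefix "01011" already present; 1 new (0)
  "111111001" → prefix "1111110" already present; 2 new (0, 1)
Total nodes = 9 + 5 + 10 + 5 + 1 + 5 + 4 + 4 + 0 + 2 + 0 + 1 + 2 = 48

48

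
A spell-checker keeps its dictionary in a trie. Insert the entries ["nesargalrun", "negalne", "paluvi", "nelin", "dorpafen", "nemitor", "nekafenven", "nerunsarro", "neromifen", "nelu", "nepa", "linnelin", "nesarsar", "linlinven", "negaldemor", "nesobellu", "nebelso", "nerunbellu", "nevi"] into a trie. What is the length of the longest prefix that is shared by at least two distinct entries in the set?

The deepest shared node is where two words last agree before diverging.
e.g. "negaldemor" and "negalne" share the prefix "negal" of length 5; no pair shares a longer one.
Longest shared-prefix length: 5

5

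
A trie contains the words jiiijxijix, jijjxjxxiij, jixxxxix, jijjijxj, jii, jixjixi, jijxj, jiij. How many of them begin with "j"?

Traverse to the node for "j", then collect every word in that subtree.
Matches: "jii", "jiiijxijix", "jiij", "jijjijxj", "jijjxjxxiij", "jijxj", "jixjixi", "jixxxxix"
Count: 8

8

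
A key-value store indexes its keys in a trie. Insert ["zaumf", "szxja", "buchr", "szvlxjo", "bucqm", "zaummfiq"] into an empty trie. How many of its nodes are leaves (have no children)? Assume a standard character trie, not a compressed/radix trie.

6

A leaf is a node with no children — equivalently, the end of a word that is not a proper prefix of any other stored word.
Those words: "buchr", "bucqm", "szvlxjo", "szxja", "zaumf", "zaummfiq"
Leaf count: 6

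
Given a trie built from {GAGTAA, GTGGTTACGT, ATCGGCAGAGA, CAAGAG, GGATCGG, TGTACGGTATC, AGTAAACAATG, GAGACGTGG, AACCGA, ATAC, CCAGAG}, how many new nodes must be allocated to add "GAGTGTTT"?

4

Walking "GAGTGTTT" from the root, the first 4 characters ("GAGT") follow existing edges; "G" is the first miss.
New nodes needed: |"GAGTGTTT"| − 4 = 8 − 4 = 4.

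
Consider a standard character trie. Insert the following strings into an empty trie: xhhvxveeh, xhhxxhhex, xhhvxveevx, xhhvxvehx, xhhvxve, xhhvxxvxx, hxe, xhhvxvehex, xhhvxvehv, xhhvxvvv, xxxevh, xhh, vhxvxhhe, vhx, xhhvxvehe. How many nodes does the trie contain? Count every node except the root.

44

Count nodes per top-level branch (shared prefixes stored once):
  'h'-branch (hxe): 3 nodes
  'v'-branch (vhx, vhxvxhhe): 8 nodes
  'x'-branch (xhh, xhhvxve, xhhvxveeh, xhhvxveevx, xhhvxvehe, xhhvxvehex, xhhvxvehv, xhhvxvehx, xhhvxvvv, xhhvxxvxx, xhhxxhhex, xxxevh): 33 nodes
Sum: 44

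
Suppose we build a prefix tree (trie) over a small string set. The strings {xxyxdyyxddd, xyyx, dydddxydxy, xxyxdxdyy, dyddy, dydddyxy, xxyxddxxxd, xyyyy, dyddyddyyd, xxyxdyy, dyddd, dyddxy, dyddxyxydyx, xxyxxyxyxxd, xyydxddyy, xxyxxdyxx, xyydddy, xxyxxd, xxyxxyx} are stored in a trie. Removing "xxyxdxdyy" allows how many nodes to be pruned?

4

After clearing the end-marker at "xxyxdxdyy", prune upward until reaching a node still needed by another word.
The suffix "xdyy" (4 nodes) is used only by "xxyxdxdyy"; the node for "xxyxd" still has the child "y", so pruning stops there.
Nodes removed: 4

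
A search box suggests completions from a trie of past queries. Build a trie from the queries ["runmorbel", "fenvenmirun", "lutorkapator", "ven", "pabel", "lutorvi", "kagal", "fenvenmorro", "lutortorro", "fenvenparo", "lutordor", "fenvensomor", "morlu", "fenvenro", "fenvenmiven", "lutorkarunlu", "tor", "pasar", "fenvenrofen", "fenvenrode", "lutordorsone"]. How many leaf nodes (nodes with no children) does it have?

Leaves are exactly the stored words that no other stored word extends.
Those words: "fenvenmirun", "fenvenmiven", "fenvenmorro", "fenvenparo", "fenvenrode", "fenvenrofen", "fenvensomor", "kagal", "lutordorsone", "lutorkapator", "lutorkarunlu", "lutortorro", "lutorvi", "morlu", "pabel", "pasar", "runmorbel", "tor", "ven"
Leaf count: 19

19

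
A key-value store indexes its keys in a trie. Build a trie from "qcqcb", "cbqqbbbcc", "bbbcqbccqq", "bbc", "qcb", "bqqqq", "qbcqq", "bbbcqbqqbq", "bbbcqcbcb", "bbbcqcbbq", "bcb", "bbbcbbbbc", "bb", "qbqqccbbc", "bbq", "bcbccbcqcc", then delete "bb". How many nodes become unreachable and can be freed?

0

Walk "bb" from the leaf back toward the root, removing each node that no remaining word uses.
Every node on "bb" is still needed (e.g. by "bbbcqbccqq"), so nothing is freed.
Nodes removed: 0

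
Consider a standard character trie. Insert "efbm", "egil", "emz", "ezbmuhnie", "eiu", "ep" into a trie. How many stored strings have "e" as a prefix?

6

Walk to "e"; the words in its subtree are exactly those with that prefix.
Matches: "efbm", "egil", "eiu", "emz", "ep", "ezbmuhnie"
Count: 6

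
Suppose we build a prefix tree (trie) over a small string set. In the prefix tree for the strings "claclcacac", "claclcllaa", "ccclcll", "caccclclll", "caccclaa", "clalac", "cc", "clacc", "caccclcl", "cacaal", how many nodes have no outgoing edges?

8

A leaf is a node with no children — equivalently, the end of a word that is not a proper prefix of any other stored word.
Those words: "cacaal", "caccclaa", "caccclclll", "ccclcll", "clacc", "claclcacac", "claclcllaa", "clalac"
Leaf count: 8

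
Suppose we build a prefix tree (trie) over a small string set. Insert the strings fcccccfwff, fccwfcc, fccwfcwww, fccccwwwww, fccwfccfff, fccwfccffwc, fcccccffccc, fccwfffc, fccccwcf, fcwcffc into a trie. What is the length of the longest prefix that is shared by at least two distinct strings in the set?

9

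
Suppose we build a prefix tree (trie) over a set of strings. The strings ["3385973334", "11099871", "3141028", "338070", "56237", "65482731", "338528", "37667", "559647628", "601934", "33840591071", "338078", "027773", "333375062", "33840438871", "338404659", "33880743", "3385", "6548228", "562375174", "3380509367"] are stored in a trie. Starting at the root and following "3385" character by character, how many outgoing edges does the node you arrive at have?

2

Walk "3385" from the root, arriving at one node.
Distinct next characters after "3385": 2, 9.
That node has 2 child edges.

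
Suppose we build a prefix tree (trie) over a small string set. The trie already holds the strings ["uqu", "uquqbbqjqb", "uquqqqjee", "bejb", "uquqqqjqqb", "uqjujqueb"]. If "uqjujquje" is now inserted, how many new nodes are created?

"uqjujqu" is already a path in the trie; the remaining "je" must be added.
New nodes needed: |"uqjujquje"| − 7 = 9 − 7 = 2.

2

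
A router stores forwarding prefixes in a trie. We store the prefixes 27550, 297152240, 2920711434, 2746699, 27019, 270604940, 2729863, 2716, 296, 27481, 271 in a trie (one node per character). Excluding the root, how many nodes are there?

45

Trace insertions, counting only characters that open a new branch:
  "27550" → 5 new (2, 7, 5, 5, 0)
  "297152240" → prefix "2" already present; 8 new (9, 7, 1, 5, 2, 2, 4, 0)
  "2920711434" → prefix "29" already present; 8 new (2, 0, 7, 1, 1, 4, 3, 4)
  "2746699" → prefix "27" already present; 5 new (4, 6, 6, 9, 9)
  "27019" → prefix "27" already present; 3 new (0, 1, 9)
  "270604940" → prefix "270" already present; 6 new (6, 0, 4, 9, 4, 0)
  "2729863" → prefix "27" already present; 5 new (2, 9, 8, 6, 3)
  "2716" → prefix "27" already present; 2 new (1, 6)
  "296" → prefix "29" already present; 1 new (6)
  "27481" → prefix "274" already present; 2 new (8, 1)
  "271" → prefix "271" already present; 0 new (none)
Total nodes = 5 + 8 + 8 + 5 + 3 + 6 + 5 + 2 + 1 + 2 + 0 = 45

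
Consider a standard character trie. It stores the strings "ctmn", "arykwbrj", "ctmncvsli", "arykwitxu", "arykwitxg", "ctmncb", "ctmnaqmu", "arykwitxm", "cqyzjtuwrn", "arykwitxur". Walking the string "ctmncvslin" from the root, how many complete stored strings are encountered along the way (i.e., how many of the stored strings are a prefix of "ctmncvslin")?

2

Walk "ctmncvslin" from the root; an end-of-word marker is hit whenever a stored word is a prefix of "ctmncvslin".
Prefixes of the query that are stored words: "ctmn", "ctmncvsli"
Count: 2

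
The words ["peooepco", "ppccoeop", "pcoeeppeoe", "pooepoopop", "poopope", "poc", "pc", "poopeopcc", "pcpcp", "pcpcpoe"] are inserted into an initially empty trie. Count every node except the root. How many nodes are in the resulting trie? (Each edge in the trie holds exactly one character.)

48

Trace insertions, counting only characters that open a new branch:
  "peooepco" → 8 new (p, e, o, o, e, p, c, o)
  "ppccoeop" → prefix "p" already present; 7 new (p, c, c, o, e, o, p)
  "pcoeeppeoe" → prefix "p" already present; 9 new (c, o, e, e, p, p, e, o, e)
  "pooepoopop" → prefix "p" already present; 9 new (o, o, e, p, o, o, p, o, p)
  "poopope" → prefix "poo" already present; 4 new (p, o, p, e)
  "poc" → prefix "po" already present; 1 new (c)
  "pc" → prefix "pc" already present; 0 new (none)
  "poopeopcc" → prefix "poop" already present; 5 new (e, o, p, c, c)
  "pcpcp" → prefix "pc" already present; 3 new (p, c, p)
  "pcpcpoe" → prefix "pcpcp" already present; 2 new (o, e)
Total nodes = 8 + 7 + 9 + 9 + 4 + 1 + 0 + 5 + 3 + 2 = 48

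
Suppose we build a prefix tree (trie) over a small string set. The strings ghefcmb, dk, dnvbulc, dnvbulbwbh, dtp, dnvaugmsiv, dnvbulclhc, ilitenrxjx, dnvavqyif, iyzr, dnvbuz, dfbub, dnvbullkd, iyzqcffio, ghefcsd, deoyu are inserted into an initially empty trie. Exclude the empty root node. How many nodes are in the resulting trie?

69

Trace insertions, counting only characters that open a new branch:
  "ghefcmb" → 7 new (g, h, e, f, c, m, b)
  "dk" → 2 new (d, k)
  "dnvbulc" → prefix "d" already present; 6 new (n, v, b, u, l, c)
  "dnvbulbwbh" → prefix "dnvbul" already present; 4 new (b, w, b, h)
  "dtp" → prefix "d" already present; 2 new (t, p)
  "dnvaugmsiv" → prefix "dnv" already present; 7 new (a, u, g, m, s, i, v)
  "dnvbulclhc" → prefix "dnvbulc" already present; 3 new (l, h, c)
  "ilitenrxjx" → 10 new (i, l, i, t, e, n, r, x, j, x)
  "dnvavqyif" → prefix "dnva" already present; 5 new (v, q, y, i, f)
  "iyzr" → prefix "i" already present; 3 new (y, z, r)
  "dnvbuz" → prefix "dnvbu" already present; 1 new (z)
  "dfbub" → prefix "d" already present; 4 new (f, b, u, b)
  "dnvbullkd" → prefix "dnvbul" already present; 3 new (l, k, d)
  "iyzqcffio" → prefix "iyz" already present; 6 new (q, c, f, f, i, o)
  "ghefcsd" → prefix "ghefc" already present; 2 new (s, d)
  "deoyu" → prefix "d" already present; 4 new (e, o, y, u)
Total nodes = 7 + 2 + 6 + 4 + 2 + 7 + 3 + 10 + 5 + 3 + 1 + 4 + 3 + 6 + 2 + 4 = 69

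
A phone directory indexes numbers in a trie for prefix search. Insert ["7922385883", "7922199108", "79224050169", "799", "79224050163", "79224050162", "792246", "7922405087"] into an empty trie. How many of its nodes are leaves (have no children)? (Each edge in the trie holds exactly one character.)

8

A leaf is a node with no children — equivalently, the end of a word that is not a proper prefix of any other stored word.
Those words: "7922199108", "7922385883", "79224050162", "79224050163", "79224050169", "7922405087", "792246", "799"
Leaf count: 8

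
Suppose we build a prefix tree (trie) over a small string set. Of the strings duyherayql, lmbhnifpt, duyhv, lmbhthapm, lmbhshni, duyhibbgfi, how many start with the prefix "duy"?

3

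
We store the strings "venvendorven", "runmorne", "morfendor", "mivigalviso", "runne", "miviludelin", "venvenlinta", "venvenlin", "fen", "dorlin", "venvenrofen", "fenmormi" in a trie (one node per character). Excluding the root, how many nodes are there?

Trace insertions, counting only characters that open a new branch:
  "venvendorven" → 12 new (v, e, n, v, e, n, d, o, r, v, e, n)
  "runmorne" → 8 new (r, u, n, m, o, r, n, e)
  "morfendor" → 9 new (m, o, r, f, e, n, d, o, r)
  "mivigalviso" → prefix "m" already present; 10 new (i, v, i, g, a, l, v, i, s, o)
  "runne" → prefix "run" already present; 2 new (n, e)
  "miviludelin" → prefix "mivi" already present; 7 new (l, u, d, e, l, i, n)
  "venvenlinta" → prefix "venven" already present; 5 new (l, i, n, t, a)
  "venvenlin" → prefix "venvenlin" already present; 0 new (none)
  "fen" → 3 new (f, e, n)
  "dorlin" → 6 new (d, o, r, l, i, n)
  "venvenrofen" → prefix "venven" already present; 5 new (r, o, f, e, n)
  "fenmormi" → prefix "fen" already present; 5 new (m, o, r, m, i)
Total nodes = 12 + 8 + 9 + 10 + 2 + 7 + 5 + 0 + 3 + 6 + 5 + 5 = 72

72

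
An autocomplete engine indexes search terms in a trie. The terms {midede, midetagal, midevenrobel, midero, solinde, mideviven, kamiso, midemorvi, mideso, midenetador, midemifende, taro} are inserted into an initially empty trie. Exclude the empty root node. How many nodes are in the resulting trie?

Count nodes per top-level branch (shared prefixes stored once):
  'k'-branch (kamiso): 6 nodes
  'm'-branch (midede, midemifende, midemorvi, midenetador, midero, mideso, midetagal, midevenrobel, mideviven): 45 nodes
  's'-branch (solinde): 7 nodes
  't'-branch (taro): 4 nodes
Sum: 62

62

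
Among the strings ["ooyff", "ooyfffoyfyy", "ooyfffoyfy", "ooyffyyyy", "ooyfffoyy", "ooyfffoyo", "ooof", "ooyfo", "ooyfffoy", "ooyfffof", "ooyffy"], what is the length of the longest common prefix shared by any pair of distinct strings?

The deepest shared node is where two words last agree before diverging.
"ooyfffoyfy" and "ooyfffoyfyy" agree on "ooyfffoyfy" (10 characters) before diverging; nothing deeper is shared.
Longest shared-prefix length: 10

10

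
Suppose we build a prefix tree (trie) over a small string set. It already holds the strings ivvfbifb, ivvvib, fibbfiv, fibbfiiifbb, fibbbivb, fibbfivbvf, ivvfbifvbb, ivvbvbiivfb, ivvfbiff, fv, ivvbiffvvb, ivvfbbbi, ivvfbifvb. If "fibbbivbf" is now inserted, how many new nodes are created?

1

Walking "fibbbivbf" from the root, the first 8 characters ("fibbbivb") follow existing edges; "f" is the first miss.
Each of the 1 remaining characters creates one node.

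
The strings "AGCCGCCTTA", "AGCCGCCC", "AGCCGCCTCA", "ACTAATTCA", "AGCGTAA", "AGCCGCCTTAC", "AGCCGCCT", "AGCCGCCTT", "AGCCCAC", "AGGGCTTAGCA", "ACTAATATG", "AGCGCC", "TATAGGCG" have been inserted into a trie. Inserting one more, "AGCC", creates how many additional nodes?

Every character of "AGCC" already lies on an existing path (it is a prefix of some stored word).
No new nodes are needed: 0.

0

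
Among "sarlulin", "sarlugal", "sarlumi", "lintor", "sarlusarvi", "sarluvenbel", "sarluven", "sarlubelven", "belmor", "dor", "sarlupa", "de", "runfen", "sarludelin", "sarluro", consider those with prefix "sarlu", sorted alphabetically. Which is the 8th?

Filter for "sarlu…" and sort: "sarlubelven", "sarludelin", "sarlugal", "sarlulin", "sarlumi", "sarlupa", "sarluro", "sarlusarvi", "sarluven", "sarluvenbel"
The 8th is sarlusarvi.

sarlusarvi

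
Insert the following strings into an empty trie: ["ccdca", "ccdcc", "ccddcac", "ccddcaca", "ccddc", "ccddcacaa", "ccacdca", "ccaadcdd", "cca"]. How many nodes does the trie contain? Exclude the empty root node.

For each word, the new-node count is its length minus the longest prefix already in the trie:
  "ccdca" → 5 new (c, c, d, c, a)
  "ccdcc" → prefix "ccdc" already present; 1 new (c)
  "ccddcac" → prefix "ccd" already present; 4 new (d, c, a, c)
  "ccddcaca" → prefix "ccddcac" already present; 1 new (a)
  "ccddc" → prefix "ccddc" already present; 0 new (none)
  "ccddcacaa" → prefix "ccddcaca" already present; 1 new (a)
  "ccacdca" → prefix "cc" already present; 5 new (a, c, d, c, a)
  "ccaadcdd" → prefix "cca" already present; 5 new (a, d, c, d, d)
  "cca" → prefix "cca" already present; 0 new (none)
Total nodes = 5 + 1 + 4 + 1 + 0 + 1 + 5 + 5 + 0 = 22

22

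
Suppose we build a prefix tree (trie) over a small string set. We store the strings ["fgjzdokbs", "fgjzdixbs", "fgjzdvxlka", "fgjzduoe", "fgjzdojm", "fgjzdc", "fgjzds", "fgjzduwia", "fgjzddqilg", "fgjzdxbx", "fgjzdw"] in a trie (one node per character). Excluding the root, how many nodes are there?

37

For each word, the new-node count is its length minus the longest prefix already in the trie:
  "fgjzdokbs" → 9 new (f, g, j, z, d, o, k, b, s)
  "fgjzdixbs" → prefix "fgjzd" already present; 4 new (i, x, b, s)
  "fgjzdvxlka" → prefix "fgjzd" already present; 5 new (v, x, l, k, a)
  "fgjzduoe" → prefix "fgjzd" already present; 3 new (u, o, e)
  "fgjzdojm" → prefix "fgjzdo" already present; 2 new (j, m)
  "fgjzdc" → prefix "fgjzd" already present; 1 new (c)
  "fgjzds" → prefix "fgjzd" already present; 1 new (s)
  "fgjzduwia" → prefix "fgjzdu" already present; 3 new (w, i, a)
  "fgjzddqilg" → prefix "fgjzd" already present; 5 new (d, q, i, l, g)
  "fgjzdxbx" → prefix "fgjzd" already present; 3 new (x, b, x)
  "fgjzdw" → prefix "fgjzd" already present; 1 new (w)
Total nodes = 9 + 4 + 5 + 3 + 2 + 1 + 1 + 3 + 5 + 3 + 1 = 37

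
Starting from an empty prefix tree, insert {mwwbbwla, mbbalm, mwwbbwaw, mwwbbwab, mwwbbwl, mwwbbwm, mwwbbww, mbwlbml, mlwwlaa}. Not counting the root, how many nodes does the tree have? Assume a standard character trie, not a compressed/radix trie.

29

Trie structure (* marks end of a word):
(root)
└─ m
   ├─ b
   │  ├─ b
   │  │  └─ a
   │  │     └─ l
   │  │        └─ m *
   │  └─ w
   │     └─ l
   │        └─ b
   │           └─ m
   │              └─ l *
   ├─ l
   │  └─ w
   │     └─ w
   │        └─ l
   │           └─ a
   │              └─ a *
   └─ w
      └─ w
         └─ b
            └─ b
               └─ w
                  ├─ a
                  │  ├─ b *
                  │  └─ w *
                  ├─ l *
                  │  └─ a *
                  ├─ m *
                  └─ w *
Counting every labelled node above: 29.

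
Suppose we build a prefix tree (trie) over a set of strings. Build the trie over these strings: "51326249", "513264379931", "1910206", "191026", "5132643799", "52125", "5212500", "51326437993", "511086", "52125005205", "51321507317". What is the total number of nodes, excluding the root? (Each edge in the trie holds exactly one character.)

44

Count nodes per top-level branch (shared prefixes stored once):
  '1'-branch (1910206, 191026): 8 nodes
  '5'-branch (511086, 51321507317, 51326249, 5132643799, 51326437993, 513264379931, 52125, 5212500, 52125005205): 36 nodes
Sum: 44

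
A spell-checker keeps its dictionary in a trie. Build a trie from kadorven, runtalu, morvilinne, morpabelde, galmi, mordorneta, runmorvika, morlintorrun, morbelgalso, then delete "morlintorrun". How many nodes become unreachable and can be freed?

9

A node on "morlintorrun"'s path can go only if nothing else ends at it or branches off below it.
The suffix "lintorrun" (9 nodes) is used only by "morlintorrun"; the node for "mor" still has the child "v", so pruning stops there.
Nodes removed: 9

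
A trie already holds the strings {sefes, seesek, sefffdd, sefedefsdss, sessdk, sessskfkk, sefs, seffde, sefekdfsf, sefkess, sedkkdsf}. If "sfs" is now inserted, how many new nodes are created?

2

The longest prefix of "sfs" already in the trie is "s" (length 1).
Each of the 2 remaining characters creates one node.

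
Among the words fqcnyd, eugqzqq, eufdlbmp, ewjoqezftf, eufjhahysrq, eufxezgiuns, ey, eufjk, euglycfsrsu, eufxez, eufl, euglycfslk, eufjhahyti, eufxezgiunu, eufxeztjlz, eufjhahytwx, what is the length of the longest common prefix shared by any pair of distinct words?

The deepest shared node is where two words last agree before diverging.
"eufxezgiuns" and "eufxezgiunu" agree on "eufxezgiun" (10 characters) before diverging; nothing deeper is shared.
Longest shared-prefix length: 10

10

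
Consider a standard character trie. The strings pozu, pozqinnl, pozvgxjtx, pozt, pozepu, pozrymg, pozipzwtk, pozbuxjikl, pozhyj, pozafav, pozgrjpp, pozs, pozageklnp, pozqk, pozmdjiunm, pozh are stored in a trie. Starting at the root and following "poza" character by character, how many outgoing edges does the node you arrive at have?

Follow the path "poza" to its node, then look at its outgoing edges.
Characters that immediately follow "poza" among the stored strings: {f, g}.
That node has 2 child edges.

2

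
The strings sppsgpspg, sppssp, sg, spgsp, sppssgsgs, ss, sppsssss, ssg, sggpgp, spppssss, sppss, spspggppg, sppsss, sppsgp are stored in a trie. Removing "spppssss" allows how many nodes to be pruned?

A node on "spppssss"'s path can go only if nothing else ends at it or branches off below it.
The suffix "pssss" (5 nodes) is used only by "spppssss"; the node for "spp" still has the child "s", so pruning stops there.
Nodes removed: 5

5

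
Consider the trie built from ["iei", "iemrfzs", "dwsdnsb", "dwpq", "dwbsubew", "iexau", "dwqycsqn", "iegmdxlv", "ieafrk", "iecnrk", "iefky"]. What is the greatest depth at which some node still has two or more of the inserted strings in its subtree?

The deepest shared node is where two words last agree before diverging.
"dwbsubew" and "dwpq" agree on "dw" (2 characters) before diverging; nothing deeper is shared.
Longest shared-prefix length: 2

2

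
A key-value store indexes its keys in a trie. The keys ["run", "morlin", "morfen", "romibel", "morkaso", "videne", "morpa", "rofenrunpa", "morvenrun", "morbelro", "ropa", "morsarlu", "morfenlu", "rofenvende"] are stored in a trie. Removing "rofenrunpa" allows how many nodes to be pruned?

5

After clearing the end-marker at "rofenrunpa", prune upward until reaching a node still needed by another word.
The suffix "runpa" (5 nodes) is used only by "rofenrunpa"; the node for "rofen" still has the child "v", so pruning stops there.
Nodes removed: 5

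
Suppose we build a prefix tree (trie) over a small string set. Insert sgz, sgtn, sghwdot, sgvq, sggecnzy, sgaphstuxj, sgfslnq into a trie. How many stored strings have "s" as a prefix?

Walk to "s"; the words in its subtree are exactly those with that prefix.
Matches: "sgaphstuxj", "sgfslnq", "sggecnzy", "sghwdot", "sgtn", "sgvq", "sgz"
Count: 7

7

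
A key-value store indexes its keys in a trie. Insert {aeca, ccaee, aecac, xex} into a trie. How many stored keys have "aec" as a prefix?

2

Filter for entries beginning with "aec":
Matches: "aeca", "aecac"
Count: 2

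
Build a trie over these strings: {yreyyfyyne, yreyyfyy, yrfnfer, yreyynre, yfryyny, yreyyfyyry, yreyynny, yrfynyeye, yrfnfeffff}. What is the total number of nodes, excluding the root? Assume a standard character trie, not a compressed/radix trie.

Insert word by word; a character creates a node only if that edge doesn't already exist:
  "yreyyfyyne" → 10 new (y, r, e, y, y, f, y, y, n, e)
  "yreyyfyy" → prefix "yreyyfyy" already present; 0 new (none)
  "yrfnfer" → prefix "yr" already present; 5 new (f, n, f, e, r)
  "yreyynre" → prefix "yreyy" already present; 3 new (n, r, e)
  "yfryyny" → prefix "y" already present; 6 new (f, r, y, y, n, y)
  "yreyyfyyry" → prefix "yreyyfyy" already present; 2 new (r, y)
  "yreyynny" → prefix "yreyyn" already present; 2 new (n, y)
  "yrfynyeye" → prefix "yrf" already present; 6 new (y, n, y, e, y, e)
  "yrfnfeffff" → prefix "yrfnfe" already present; 4 new (f, f, f, f)
Total nodes = 10 + 0 + 5 + 3 + 6 + 2 + 2 + 6 + 4 = 38

38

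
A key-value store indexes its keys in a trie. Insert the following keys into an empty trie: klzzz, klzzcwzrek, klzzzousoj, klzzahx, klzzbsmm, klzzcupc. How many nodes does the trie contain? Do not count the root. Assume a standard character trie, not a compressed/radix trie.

26

Count nodes per top-level branch (shared prefixes stored once):
  'k'-branch (klzzahx, klzzbsmm, klzzcupc, klzzcwzrek, klzzz, klzzzousoj): 26 nodes
Sum: 26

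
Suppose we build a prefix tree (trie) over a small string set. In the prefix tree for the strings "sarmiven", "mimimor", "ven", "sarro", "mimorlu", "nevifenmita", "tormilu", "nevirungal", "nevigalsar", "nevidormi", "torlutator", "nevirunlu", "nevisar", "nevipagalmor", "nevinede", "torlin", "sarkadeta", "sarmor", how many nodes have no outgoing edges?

A leaf is a node with no children — equivalently, the end of a word that is not a proper prefix of any other stored word.
Those words: "mimimor", "mimorlu", "nevidormi", "nevifenmita", "nevigalsar", "nevinede", "nevipagalmor", "nevirungal", "nevirunlu", "nevisar", "sarkadeta", "sarmiven", "sarmor", "sarro", "torlin", "torlutator", "tormilu", "ven"
Leaf count: 18

18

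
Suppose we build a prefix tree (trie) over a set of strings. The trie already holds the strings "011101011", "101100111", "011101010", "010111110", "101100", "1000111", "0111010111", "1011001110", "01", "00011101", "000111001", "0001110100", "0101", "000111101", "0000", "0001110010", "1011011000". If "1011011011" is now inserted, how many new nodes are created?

2

The longest prefix of "1011011011" already in the trie is "10110110" (length 8).
So 10 − 8 = 2 new nodes.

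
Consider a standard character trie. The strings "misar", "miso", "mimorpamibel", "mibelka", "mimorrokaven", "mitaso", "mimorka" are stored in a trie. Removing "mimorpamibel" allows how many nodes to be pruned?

A node on "mimorpamibel"'s path can go only if nothing else ends at it or branches off below it.
The suffix "pamibel" (7 nodes) is used only by "mimorpamibel"; the node for "mimor" still has the child "r", so pruning stops there.
Nodes removed: 7

7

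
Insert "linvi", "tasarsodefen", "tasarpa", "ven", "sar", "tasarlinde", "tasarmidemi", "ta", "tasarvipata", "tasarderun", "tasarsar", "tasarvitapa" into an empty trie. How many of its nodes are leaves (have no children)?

A leaf is a node with no children — equivalently, the end of a word that is not a proper prefix of any other stored word.
Those words: "linvi", "sar", "tasarderun", "tasarlinde", "tasarmidemi", "tasarpa", "tasarsar", "tasarsodefen", "tasarvipata", "tasarvitapa", "ven"
Leaf count: 11

11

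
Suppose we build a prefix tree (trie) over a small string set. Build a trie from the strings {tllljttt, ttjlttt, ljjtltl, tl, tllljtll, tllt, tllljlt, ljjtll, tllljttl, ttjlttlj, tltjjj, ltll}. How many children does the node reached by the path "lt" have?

Walk "lt" from the root, arriving at one node.
Distinct next characters after "lt": l.
That node has 1 child edge.

1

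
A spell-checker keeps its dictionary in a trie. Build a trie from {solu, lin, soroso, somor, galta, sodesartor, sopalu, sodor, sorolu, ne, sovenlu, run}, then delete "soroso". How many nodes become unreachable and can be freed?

Walk "soroso" from the leaf back toward the root, removing each node that no remaining word uses.
The suffix "so" (2 nodes) is used only by "soroso"; the node for "soro" still has the child "l", so pruning stops there.
Nodes removed: 2

2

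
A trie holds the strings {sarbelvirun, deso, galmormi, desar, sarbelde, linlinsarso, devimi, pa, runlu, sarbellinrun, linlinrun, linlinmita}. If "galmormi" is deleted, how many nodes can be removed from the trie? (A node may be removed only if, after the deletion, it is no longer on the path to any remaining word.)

8

Walk "galmormi" from the leaf back toward the root, removing each node that no remaining word uses.
No other word shares any prefix with "galmormi", so all 8 of its nodes go.
Nodes removed: 8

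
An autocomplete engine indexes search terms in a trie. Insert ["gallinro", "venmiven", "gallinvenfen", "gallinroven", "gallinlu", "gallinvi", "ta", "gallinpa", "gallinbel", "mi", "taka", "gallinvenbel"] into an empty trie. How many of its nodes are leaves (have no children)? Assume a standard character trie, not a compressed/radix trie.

A leaf is a node with no children — equivalently, the end of a word that is not a proper prefix of any other stored word.
Those words: "gallinbel", "gallinlu", "gallinpa", "gallinroven", "gallinvenbel", "gallinvenfen", "gallinvi", "mi", "taka", "venmiven"
Leaf count: 10

10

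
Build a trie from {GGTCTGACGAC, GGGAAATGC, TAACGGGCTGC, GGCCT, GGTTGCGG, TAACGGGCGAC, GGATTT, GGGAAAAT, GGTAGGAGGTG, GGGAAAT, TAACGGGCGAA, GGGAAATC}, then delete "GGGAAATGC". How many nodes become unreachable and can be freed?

Walk "GGGAAATGC" from the leaf back toward the root, removing each node that no remaining word uses.
The suffix "GC" (2 nodes) is used only by "GGGAAATGC"; the node for "GGGAAAT" still has the child "C", so pruning stops there.
Nodes removed: 2

2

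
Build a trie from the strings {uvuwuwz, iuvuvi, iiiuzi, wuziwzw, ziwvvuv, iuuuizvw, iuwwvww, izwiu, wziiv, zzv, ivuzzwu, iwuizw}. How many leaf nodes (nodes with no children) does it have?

12

Leaves are exactly the stored words that no other stored word extends.
Those words: "iiiuzi", "iuuuizvw", "iuvuvi", "iuwwvww", "ivuzzwu", "iwuizw", "izwiu", "uvuwuwz", "wuziwzw", "wziiv", "ziwvvuv", "zzv"
Leaf count: 12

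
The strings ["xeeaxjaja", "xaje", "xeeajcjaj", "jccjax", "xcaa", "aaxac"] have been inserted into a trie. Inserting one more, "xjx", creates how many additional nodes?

Walking "xjx" from the root, the first 1 characters ("x") follow existing edges; "j" is the first miss.
New nodes needed: |"xjx"| − 1 = 3 − 1 = 2.

2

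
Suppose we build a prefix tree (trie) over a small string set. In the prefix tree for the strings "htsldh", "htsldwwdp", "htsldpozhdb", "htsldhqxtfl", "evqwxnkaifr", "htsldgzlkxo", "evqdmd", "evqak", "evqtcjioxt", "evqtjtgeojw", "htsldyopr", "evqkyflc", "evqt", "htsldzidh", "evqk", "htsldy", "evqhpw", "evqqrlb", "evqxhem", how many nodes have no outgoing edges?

A leaf is a node with no children — equivalently, the end of a word that is not a proper prefix of any other stored word.
Those words: "evqak", "evqdmd", "evqhpw", "evqkyflc", "evqqrlb", "evqtcjioxt", "evqtjtgeojw", "evqwxnkaifr", "evqxhem", "htsldgzlkxo", "htsldhqxtfl", "htsldpozhdb", "htsldwwdp", "htsldyopr", "htsldzidh"
Leaf count: 15

15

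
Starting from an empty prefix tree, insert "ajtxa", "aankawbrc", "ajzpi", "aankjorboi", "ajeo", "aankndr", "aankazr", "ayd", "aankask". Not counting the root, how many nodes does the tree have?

Insert word by word; a character creates a node only if that edge doesn't already exist:
  "ajtxa" → 5 new (a, j, t, x, a)
  "aankawbrc" → prefix "a" already present; 8 new (a, n, k, a, w, b, r, c)
  "ajzpi" → prefix "aj" already present; 3 new (z, p, i)
  "aankjorboi" → prefix "aank" already present; 6 new (j, o, r, b, o, i)
  "ajeo" → prefix "aj" already present; 2 new (e, o)
  "aankndr" → prefix "aank" already present; 3 new (n, d, r)
  "aankazr" → prefix "aanka" already present; 2 new (z, r)
  "ayd" → prefix "a" already present; 2 new (y, d)
  "aankask" → prefix "aanka" already present; 2 new (s, k)
Total nodes = 5 + 8 + 3 + 6 + 2 + 3 + 2 + 2 + 2 = 33

33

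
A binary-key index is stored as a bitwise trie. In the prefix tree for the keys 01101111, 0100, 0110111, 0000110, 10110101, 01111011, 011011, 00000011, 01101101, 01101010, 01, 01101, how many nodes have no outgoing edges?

Leaves are exactly the stored words that no other stored word extends.
Those words: "00000011", "0000110", "0100", "01101010", "01101101", "01101111", "01111011", "10110101"
Leaf count: 8

8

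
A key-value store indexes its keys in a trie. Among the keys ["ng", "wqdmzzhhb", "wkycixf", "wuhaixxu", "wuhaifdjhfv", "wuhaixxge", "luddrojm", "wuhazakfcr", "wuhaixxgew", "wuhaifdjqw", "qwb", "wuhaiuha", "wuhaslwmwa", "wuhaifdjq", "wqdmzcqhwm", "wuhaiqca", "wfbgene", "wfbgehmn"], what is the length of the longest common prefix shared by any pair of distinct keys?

9

Equivalently: take the maximum, over all pairs, of their longest common prefix length.
"wuhaifdjq" and "wuhaifdjqw" agree on "wuhaifdjq" (9 characters) before diverging; nothing deeper is shared.
Longest shared-prefix length: 9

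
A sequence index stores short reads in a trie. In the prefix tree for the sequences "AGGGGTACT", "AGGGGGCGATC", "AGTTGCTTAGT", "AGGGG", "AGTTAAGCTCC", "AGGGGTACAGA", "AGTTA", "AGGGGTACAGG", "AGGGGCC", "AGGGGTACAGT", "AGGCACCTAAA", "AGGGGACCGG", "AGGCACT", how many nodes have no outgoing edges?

Leaves are exactly the stored words that no other stored word extends.
Those words: "AGGCACCTAAA", "AGGCACT", "AGGGGACCGG", "AGGGGCC", "AGGGGGCGATC", "AGGGGTACAGA", "AGGGGTACAGG", "AGGGGTACAGT", "AGGGGTACT", "AGTTAAGCTCC", "AGTTGCTTAGT"
Leaf count: 11

11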